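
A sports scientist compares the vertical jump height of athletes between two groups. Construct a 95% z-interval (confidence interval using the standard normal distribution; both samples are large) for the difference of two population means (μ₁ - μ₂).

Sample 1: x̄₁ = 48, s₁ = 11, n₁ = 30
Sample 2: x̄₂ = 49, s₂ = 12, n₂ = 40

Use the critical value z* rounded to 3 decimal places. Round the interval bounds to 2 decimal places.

Both samples are large (n₁ = 30 ≥ 30, n₂ = 40 ≥ 30), so a z-interval for the difference of means applies.

Point estimate: x̄₁ - x̄₂ = 48 - 49 = -1

Standard error: SE = √(s₁²/n₁ + s₂²/n₂)
= √(11²/30 + 12²/40)
= √(4.033333 + 3.600000)
= 2.762849

For 95% confidence, z* = 1.96 (from standard normal table)
Margin of error: E = z* × SE = 1.96 × 2.762849 = 5.4152

Z-interval: (x̄₁ - x̄₂) ± E = -1 ± 5.4152 = (-6.4152, 4.4152)

Rounded to 2 decimal places:

(-6.42, 4.42)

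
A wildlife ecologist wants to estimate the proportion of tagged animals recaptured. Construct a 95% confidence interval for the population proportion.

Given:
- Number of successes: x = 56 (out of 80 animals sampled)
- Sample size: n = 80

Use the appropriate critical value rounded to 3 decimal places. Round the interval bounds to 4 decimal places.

Sample proportion: p̂ = 56/80 = 0.700000

Check conditions for normal approximation:
  np̂ = 56 ≥ 10 ✓
  n(1-p̂) = 24 ≥ 10 ✓

The sample is large enough, so use a z-interval (normal approximation) for the proportion.

For 95% confidence, z* = 1.96 (from standard normal table)

Standard error: SE = √(p̂(1-p̂)/n) = √(0.700000×0.300000/80) = 0.05123475

Margin of error: E = z* × SE = 1.96 × 0.05123475 = 0.100420

Z-interval: p̂ ± E = 0.700000 ± 0.100420 = (0.599580, 0.800420)

Rounded to 4 decimal places:

(0.5996, 0.8004)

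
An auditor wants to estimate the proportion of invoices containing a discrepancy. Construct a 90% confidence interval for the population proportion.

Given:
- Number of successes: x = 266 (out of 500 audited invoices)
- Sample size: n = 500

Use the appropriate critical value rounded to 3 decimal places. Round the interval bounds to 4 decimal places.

Sample proportion: p̂ = 266/500 = 0.532000

Check conditions for normal approximation:
  np̂ = 266 ≥ 10 ✓
  n(1-p̂) = 234 ≥ 10 ✓

The sample is large enough, so use a z-interval (normal approximation) for the proportion.

For 90% confidence, z* = 1.645 (from standard normal table)

Standard error: SE = √(p̂(1-p̂)/n) = √(0.532000×0.468000/500) = 0.02231484

Margin of error: E = z* × SE = 1.645 × 0.02231484 = 0.036708

Z-interval: p̂ ± E = 0.532000 ± 0.036708 = (0.495292, 0.568708)

Rounded to 4 decimal places:

(0.4953, 0.5687)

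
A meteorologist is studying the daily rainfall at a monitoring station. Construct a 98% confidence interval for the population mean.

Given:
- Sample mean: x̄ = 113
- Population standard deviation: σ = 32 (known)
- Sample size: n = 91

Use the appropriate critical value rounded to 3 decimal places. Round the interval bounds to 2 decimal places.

The population standard deviation σ is known, so use a z-interval (standard normal critical value).

For 98% confidence, z* = 2.326 (from standard normal table)

Standard error: SE = σ/√n = 32/√91 = 3.354511

Margin of error: E = z* × SE = 2.326 × 3.354511 = 7.8026

Z-interval: x̄ ± E = 113 ± 7.8026 = (105.1974, 120.8026)

Rounded to 2 decimal places:

(105.20, 120.80)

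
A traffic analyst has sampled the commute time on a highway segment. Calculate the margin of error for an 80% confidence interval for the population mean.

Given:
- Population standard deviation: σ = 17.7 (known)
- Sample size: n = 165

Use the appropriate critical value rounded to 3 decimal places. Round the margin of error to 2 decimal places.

The population standard deviation σ is known, so use the z-interval margin of error formula.

For 80% confidence, z* = 1.282 (from standard normal table)

Margin of error formula for z-interval: E = z* × σ/√n

E = 1.282 × 17.7/√165
  = 1.282 × 1.377943
  = 1.7665

Rounded to 2 decimal places:

1.77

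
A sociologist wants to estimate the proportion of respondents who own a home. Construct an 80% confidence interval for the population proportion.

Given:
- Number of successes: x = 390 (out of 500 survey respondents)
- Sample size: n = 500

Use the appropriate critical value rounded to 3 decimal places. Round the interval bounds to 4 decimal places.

Sample proportion: p̂ = 390/500 = 0.7800000

Check conditions for normal approximation:
  np̂ = 390 ≥ 10 ✓
  n(1-p̂) = 110 ≥ 10 ✓

The sample is large enough, so use a z-interval (normal approximation) for the proportion.

For 80% confidence, z* = 1.282 (from standard normal table)

Standard error: SE = √(p̂(1-p̂)/n) = √(0.7800000×0.2200000/500) = 0.018525658

Margin of error: E = z* × SE = 1.282 × 0.018525658 = 0.0237499

Z-interval: p̂ ± E = 0.7800000 ± 0.0237499 = (0.7562501, 0.8037499)

Rounded to 4 decimal places:

(0.7563, 0.8037)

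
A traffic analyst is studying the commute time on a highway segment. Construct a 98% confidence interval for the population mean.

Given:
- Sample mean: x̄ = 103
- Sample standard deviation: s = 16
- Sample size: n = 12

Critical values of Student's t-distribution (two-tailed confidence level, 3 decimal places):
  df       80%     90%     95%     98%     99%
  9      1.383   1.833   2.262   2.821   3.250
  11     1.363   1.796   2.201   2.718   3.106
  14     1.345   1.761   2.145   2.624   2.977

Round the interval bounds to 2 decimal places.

The population standard deviation σ is unknown (only the sample standard deviation s is given), so use a t-interval with df = n - 1 = 12 - 1 = 11.

For 98% confidence with df = 11, t* = 2.718 (from t-table)

Standard error: SE = s/√n = 16/√12 = 4.618802

Margin of error: E = t* × SE = 2.718 × 4.618802 = 12.5539

T-interval: x̄ ± E = 103 ± 12.5539 = (90.4461, 115.5539)

Rounded to 2 decimal places:

(90.45, 115.55)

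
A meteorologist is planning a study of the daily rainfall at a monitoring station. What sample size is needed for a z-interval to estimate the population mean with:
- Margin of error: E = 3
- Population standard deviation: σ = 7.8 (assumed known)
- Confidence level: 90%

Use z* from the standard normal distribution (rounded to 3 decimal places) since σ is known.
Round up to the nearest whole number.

Using z* since population σ is known (z-interval formula).

For 90% confidence, z* = 1.645 (from standard normal table)

Sample size formula for z-interval: n = (z*σ/E)²

n = (1.645 × 7.8 / 3)²
  = (4.277000)²
  = 18.2927

Round up to the nearest whole number: n = 19

19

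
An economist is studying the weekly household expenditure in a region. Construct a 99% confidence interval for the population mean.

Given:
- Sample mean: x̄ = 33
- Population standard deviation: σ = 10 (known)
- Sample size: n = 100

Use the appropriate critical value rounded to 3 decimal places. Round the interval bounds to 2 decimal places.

The population standard deviation σ is known, so use a z-interval (standard normal critical value).

For 99% confidence, z* = 2.576 (from standard normal table)

Standard error: SE = σ/√n = 10/√100 = 1.000000

Margin of error: E = z* × SE = 2.576 × 1.000000 = 2.5760

Z-interval: x̄ ± E = 33 ± 2.5760 = (30.4240, 35.5760)

Rounded to 2 decimal places:

(30.42, 35.58)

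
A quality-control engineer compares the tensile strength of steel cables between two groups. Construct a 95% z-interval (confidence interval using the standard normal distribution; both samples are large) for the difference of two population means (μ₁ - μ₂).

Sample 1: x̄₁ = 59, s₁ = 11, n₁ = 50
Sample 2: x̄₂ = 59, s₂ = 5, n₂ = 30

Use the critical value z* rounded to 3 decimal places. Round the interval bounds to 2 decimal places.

Both samples are large (n₁ = 50 ≥ 30, n₂ = 30 ≥ 30), so a z-interval for the difference of means applies.

Point estimate: x̄₁ - x̄₂ = 59 - 59 = 0

Standard error: SE = √(s₁²/n₁ + s₂²/n₂)
= √(11²/50 + 5²/30)
= √(2.420000 + 0.833333)
= 1.803700

For 95% confidence, z* = 1.96 (from standard normal table)
Margin of error: E = z* × SE = 1.96 × 1.803700 = 3.5353

Z-interval: (x̄₁ - x̄₂) ± E = 0 ± 3.5353 = (-3.5353, 3.5353)

Rounded to 2 decimal places:

(-3.54, 3.54)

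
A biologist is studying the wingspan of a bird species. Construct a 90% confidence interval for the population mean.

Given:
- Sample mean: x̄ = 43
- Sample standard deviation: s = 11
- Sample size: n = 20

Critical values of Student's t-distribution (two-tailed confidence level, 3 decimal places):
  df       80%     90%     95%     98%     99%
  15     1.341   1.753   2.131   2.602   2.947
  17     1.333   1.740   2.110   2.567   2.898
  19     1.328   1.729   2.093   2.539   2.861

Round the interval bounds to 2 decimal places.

The population standard deviation σ is unknown (only the sample standard deviation s is given), so use a t-interval with df = n - 1 = 20 - 1 = 19.

For 90% confidence with df = 19, t* = 1.729 (from t-table)

Standard error: SE = s/√n = 11/√20 = 2.459675

Margin of error: E = t* × SE = 1.729 × 2.459675 = 4.2528

T-interval: x̄ ± E = 43 ± 4.2528 = (38.7472, 47.2528)

Rounded to 2 decimal places:

(38.75, 47.25)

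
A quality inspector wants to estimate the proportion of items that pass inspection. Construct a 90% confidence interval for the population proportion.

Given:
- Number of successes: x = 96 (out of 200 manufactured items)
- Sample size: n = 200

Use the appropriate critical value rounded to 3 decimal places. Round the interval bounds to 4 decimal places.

Sample proportion: p̂ = 96/200 = 0.480000

Check conditions for normal approximation:
  np̂ = 96 ≥ 10 ✓
  n(1-p̂) = 104 ≥ 10 ✓

The sample is large enough, so use a z-interval (normal approximation) for the proportion.

For 90% confidence, z* = 1.645 (from standard normal table)

Standard error: SE = √(p̂(1-p̂)/n) = √(0.480000×0.520000/200) = 0.03532704

Margin of error: E = z* × SE = 1.645 × 0.03532704 = 0.058113

Z-interval: p̂ ± E = 0.480000 ± 0.058113 = (0.421887, 0.538113)

Rounded to 4 decimal places:

(0.4219, 0.5381)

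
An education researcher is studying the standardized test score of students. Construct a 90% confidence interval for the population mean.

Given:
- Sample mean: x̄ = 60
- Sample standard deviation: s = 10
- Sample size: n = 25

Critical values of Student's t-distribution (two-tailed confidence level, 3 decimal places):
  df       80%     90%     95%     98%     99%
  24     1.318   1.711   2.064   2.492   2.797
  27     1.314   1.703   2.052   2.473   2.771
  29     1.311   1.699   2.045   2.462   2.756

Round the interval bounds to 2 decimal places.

The population standard deviation σ is unknown (only the sample standard deviation s is given), so use a t-interval with df = n - 1 = 25 - 1 = 24.

For 90% confidence with df = 24, t* = 1.711 (from t-table)

Standard error: SE = s/√n = 10/√25 = 2.000000

Margin of error: E = t* × SE = 1.711 × 2.000000 = 3.4220

T-interval: x̄ ± E = 60 ± 3.4220 = (56.5780, 63.4220)

Rounded to 2 decimal places:

(56.58, 63.42)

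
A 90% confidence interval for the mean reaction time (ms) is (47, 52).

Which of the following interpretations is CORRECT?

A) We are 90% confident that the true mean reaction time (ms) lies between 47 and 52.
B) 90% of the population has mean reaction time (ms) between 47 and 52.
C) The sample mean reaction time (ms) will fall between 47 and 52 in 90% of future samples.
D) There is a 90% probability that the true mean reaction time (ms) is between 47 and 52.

A confidence interval represents our confidence in the procedure, not a probability statement about the parameter.

Key concept: If we repeated this sampling process many times and computed a 90% CI each time, about 90% of those intervals would contain the true population parameter.

For this specific interval (47, 52):
- Midpoint (point estimate): 49.5
- Margin of error: 2.5

The correct interpretation is the one stating confidence that the true parameter lies in the interval — option A.

A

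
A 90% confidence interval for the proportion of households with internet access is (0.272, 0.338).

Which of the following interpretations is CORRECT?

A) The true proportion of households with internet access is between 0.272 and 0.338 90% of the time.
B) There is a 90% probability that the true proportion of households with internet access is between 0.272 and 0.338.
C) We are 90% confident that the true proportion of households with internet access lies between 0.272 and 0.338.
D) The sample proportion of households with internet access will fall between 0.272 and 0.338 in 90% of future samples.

A confidence interval represents our confidence in the procedure, not a probability statement about the parameter.

Key concept: If we repeated this sampling process many times and computed a 90% CI each time, about 90% of those intervals would contain the true population parameter.

For this specific interval (0.272, 0.338):
- Midpoint (point estimate): 0.305
- Margin of error: 0.033

The correct interpretation is the one stating confidence that the true parameter lies in the interval — option C.

C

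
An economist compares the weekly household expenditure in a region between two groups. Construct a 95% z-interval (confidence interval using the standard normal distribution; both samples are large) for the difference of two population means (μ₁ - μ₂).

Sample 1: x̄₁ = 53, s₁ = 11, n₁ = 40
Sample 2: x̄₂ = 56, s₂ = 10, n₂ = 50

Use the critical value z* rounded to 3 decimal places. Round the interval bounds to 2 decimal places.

Both samples are large (n₁ = 40 ≥ 30, n₂ = 50 ≥ 30), so a z-interval for the difference of means applies.

Point estimate: x̄₁ - x̄₂ = 53 - 56 = -3

Standard error: SE = √(s₁²/n₁ + s₂²/n₂)
= √(11²/40 + 10²/50)
= √(3.025000 + 2.000000)
= 2.241651

For 95% confidence, z* = 1.96 (from standard normal table)
Margin of error: E = z* × SE = 1.96 × 2.241651 = 4.3936

Z-interval: (x̄₁ - x̄₂) ± E = -3 ± 4.3936 = (-7.3936, 1.3936)

Rounded to 2 decimal places:

(-7.39, 1.39)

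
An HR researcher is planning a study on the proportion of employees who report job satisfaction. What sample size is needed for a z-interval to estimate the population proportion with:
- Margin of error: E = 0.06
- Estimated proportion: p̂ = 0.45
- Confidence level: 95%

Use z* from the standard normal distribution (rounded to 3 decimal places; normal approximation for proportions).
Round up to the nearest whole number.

Using z* for proportion z-interval (normal approximation).

For 95% confidence, z* = 1.96 (from standard normal table)

Sample size formula for proportion z-interval: n = z*²p̂(1-p̂)/E²

n = 1.96² × 0.45 × 0.55 / 0.06²
  = 3.8416 × 0.2475 / 0.0036
  = 264.1100

Round up to the nearest whole number: n = 265

265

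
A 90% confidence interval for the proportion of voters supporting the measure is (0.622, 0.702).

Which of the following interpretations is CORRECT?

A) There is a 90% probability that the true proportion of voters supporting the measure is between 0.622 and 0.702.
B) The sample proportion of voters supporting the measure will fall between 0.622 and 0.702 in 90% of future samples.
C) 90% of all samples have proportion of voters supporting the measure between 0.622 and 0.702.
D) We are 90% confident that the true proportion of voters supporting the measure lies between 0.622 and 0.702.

A confidence interval represents our confidence in the procedure, not a probability statement about the parameter.

Key concept: If we repeated this sampling process many times and computed a 90% CI each time, about 90% of those intervals would contain the true population parameter.

For this specific interval (0.622, 0.702):
- Midpoint (point estimate): 0.662
- Margin of error: 0.04

The correct interpretation is the one stating confidence that the true parameter lies in the interval — option D.

D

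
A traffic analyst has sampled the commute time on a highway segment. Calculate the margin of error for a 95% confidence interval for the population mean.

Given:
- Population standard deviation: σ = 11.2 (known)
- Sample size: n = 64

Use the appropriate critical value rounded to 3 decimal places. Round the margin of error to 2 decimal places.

The population standard deviation σ is known, so use the z-interval margin of error formula.

For 95% confidence, z* = 1.96 (from standard normal table)

Margin of error formula for z-interval: E = z* × σ/√n

E = 1.96 × 11.2/√64
  = 1.96 × 1.400000
  = 2.7440

Rounded to 2 decimal places:

2.74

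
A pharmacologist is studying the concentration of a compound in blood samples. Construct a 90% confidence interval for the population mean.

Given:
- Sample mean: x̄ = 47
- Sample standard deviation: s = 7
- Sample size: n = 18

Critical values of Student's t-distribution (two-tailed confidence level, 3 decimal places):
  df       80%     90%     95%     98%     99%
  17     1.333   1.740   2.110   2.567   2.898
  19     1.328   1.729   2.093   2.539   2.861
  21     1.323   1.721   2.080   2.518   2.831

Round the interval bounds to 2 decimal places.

The population standard deviation σ is unknown (only the sample standard deviation s is given), so use a t-interval with df = n - 1 = 18 - 1 = 17.

For 90% confidence with df = 17, t* = 1.740 (from t-table)

Standard error: SE = s/√n = 7/√18 = 1.649916

Margin of error: E = t* × SE = 1.740 × 1.649916 = 2.8709

T-interval: x̄ ± E = 47 ± 2.8709 = (44.1291, 49.8709)

Rounded to 2 decimal places:

(44.13, 49.87)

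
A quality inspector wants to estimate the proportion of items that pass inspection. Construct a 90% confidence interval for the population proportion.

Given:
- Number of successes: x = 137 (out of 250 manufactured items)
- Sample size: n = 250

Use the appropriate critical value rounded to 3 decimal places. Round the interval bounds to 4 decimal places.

Sample proportion: p̂ = 137/250 = 0.548000

Check conditions for normal approximation:
  np̂ = 137 ≥ 10 ✓
  n(1-p̂) = 113 ≥ 10 ✓

The sample is large enough, so use a z-interval (normal approximation) for the proportion.

For 90% confidence, z* = 1.645 (from standard normal table)

Standard error: SE = √(p̂(1-p̂)/n) = √(0.548000×0.452000/250) = 0.03147672

Margin of error: E = z* × SE = 1.645 × 0.03147672 = 0.051779

Z-interval: p̂ ± E = 0.548000 ± 0.051779 = (0.496221, 0.599779)

Rounded to 4 decimal places:

(0.4962, 0.5998)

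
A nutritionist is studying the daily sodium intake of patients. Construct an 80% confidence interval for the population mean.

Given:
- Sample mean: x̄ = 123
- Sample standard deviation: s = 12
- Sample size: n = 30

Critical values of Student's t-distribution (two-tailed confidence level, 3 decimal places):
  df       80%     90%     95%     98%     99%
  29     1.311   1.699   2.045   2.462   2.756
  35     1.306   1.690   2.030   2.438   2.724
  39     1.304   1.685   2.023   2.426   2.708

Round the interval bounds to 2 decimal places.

The population standard deviation σ is unknown (only the sample standard deviation s is given), so use a t-interval with df = n - 1 = 30 - 1 = 29.

For 80% confidence with df = 29, t* = 1.311 (from t-table)

Standard error: SE = s/√n = 12/√30 = 2.190890

Margin of error: E = t* × SE = 1.311 × 2.190890 = 2.8723

T-interval: x̄ ± E = 123 ± 2.8723 = (120.1277, 125.8723)

Rounded to 2 decimal places:

(120.13, 125.87)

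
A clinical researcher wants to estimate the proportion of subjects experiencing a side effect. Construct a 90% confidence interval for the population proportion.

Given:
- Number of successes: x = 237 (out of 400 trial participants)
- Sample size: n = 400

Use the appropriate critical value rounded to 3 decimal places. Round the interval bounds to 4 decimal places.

Sample proportion: p̂ = 237/400 = 0.592500

Check conditions for normal approximation:
  np̂ = 237 ≥ 10 ✓
  n(1-p̂) = 163 ≥ 10 ✓

The sample is large enough, so use a z-interval (normal approximation) for the proportion.

For 90% confidence, z* = 1.645 (from standard normal table)

Standard error: SE = √(p̂(1-p̂)/n) = √(0.592500×0.407500/400) = 0.02456846

Margin of error: E = z* × SE = 1.645 × 0.02456846 = 0.040415

Z-interval: p̂ ± E = 0.592500 ± 0.040415 = (0.552085, 0.632915)

Rounded to 4 decimal places:

(0.5521, 0.6329)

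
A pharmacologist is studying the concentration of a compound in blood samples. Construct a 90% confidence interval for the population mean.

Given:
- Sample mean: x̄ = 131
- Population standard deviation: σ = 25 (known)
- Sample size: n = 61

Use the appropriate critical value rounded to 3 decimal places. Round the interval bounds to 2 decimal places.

The population standard deviation σ is known, so use a z-interval (standard normal critical value).

For 90% confidence, z* = 1.645 (from standard normal table)

Standard error: SE = σ/√n = 25/√61 = 3.200922

Margin of error: E = z* × SE = 1.645 × 3.200922 = 5.2655

Z-interval: x̄ ± E = 131 ± 5.2655 = (125.7345, 136.2655)

Rounded to 2 decimal places:

(125.73, 136.27)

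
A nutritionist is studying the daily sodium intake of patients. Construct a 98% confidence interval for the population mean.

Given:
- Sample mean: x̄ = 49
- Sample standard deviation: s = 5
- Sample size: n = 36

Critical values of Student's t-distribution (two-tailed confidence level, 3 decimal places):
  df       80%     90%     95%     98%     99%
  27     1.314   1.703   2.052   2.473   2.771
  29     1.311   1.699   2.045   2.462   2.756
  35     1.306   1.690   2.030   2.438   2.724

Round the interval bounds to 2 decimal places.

The population standard deviation σ is unknown (only the sample standard deviation s is given), so use a t-interval with df = n - 1 = 36 - 1 = 35.

For 98% confidence with df = 35, t* = 2.438 (from t-table)

Standard error: SE = s/√n = 5/√36 = 0.833333

Margin of error: E = t* × SE = 2.438 × 0.833333 = 2.0317

T-interval: x̄ ± E = 49 ± 2.0317 = (46.9683, 51.0317)

Rounded to 2 decimal places:

(46.97, 51.03)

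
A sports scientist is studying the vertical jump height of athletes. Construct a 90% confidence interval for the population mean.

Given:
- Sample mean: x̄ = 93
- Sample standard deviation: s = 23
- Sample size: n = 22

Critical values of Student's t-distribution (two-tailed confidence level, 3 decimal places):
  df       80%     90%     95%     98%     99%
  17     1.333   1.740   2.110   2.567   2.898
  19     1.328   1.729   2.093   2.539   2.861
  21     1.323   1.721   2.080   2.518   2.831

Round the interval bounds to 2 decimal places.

The population standard deviation σ is unknown (only the sample standard deviation s is given), so use a t-interval with df = n - 1 = 22 - 1 = 21.

For 90% confidence with df = 21, t* = 1.721 (from t-table)

Standard error: SE = s/√n = 23/√22 = 4.903616

Margin of error: E = t* × SE = 1.721 × 4.903616 = 8.4391

T-interval: x̄ ± E = 93 ± 8.4391 = (84.5609, 101.4391)

Rounded to 2 decimal places:

(84.56, 101.44)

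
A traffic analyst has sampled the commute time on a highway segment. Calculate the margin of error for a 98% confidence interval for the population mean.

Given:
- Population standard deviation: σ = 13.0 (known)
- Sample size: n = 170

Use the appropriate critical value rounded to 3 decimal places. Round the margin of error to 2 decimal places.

The population standard deviation σ is known, so use the z-interval margin of error formula.

For 98% confidence, z* = 2.326 (from standard normal table)

Margin of error formula for z-interval: E = z* × σ/√n

E = 2.326 × 13.0/√170
  = 2.326 × 0.997054
  = 2.3191

Rounded to 2 decimal places:

2.32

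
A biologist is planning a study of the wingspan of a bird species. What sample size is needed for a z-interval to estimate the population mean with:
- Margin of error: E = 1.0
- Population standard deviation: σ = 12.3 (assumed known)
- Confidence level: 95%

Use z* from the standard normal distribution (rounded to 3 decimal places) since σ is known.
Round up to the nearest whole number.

Using z* since population σ is known (z-interval formula).

For 95% confidence, z* = 1.96 (from standard normal table)

Sample size formula for z-interval: n = (z*σ/E)²

n = (1.96 × 12.3 / 1.0)²
  = (24.108000)²
  = 581.1957

Round up to the nearest whole number: n = 582

582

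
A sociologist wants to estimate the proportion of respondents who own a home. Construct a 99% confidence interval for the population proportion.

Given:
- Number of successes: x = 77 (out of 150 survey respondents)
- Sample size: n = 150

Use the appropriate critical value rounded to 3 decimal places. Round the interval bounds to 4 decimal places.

Sample proportion: p̂ = 77/150 = 0.513333

Check conditions for normal approximation:
  np̂ = 77 ≥ 10 ✓
  n(1-p̂) = 73 ≥ 10 ✓

The sample is large enough, so use a z-interval (normal approximation) for the proportion.

For 99% confidence, z* = 2.576 (from standard normal table)

Standard error: SE = √(p̂(1-p̂)/n) = √(0.513333×0.486667/150) = 0.04081031

Margin of error: E = z* × SE = 2.576 × 0.04081031 = 0.105127

Z-interval: p̂ ± E = 0.513333 ± 0.105127 = (0.408206, 0.618461)

Rounded to 4 decimal places:

(0.4082, 0.6185)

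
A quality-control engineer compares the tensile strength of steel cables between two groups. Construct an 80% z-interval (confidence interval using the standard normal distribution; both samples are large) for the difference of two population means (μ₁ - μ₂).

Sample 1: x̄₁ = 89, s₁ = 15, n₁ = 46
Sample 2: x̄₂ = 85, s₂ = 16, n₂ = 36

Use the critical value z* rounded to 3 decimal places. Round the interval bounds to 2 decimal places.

Both samples are large (n₁ = 46 ≥ 30, n₂ = 36 ≥ 30), so a z-interval for the difference of means applies.

Point estimate: x̄₁ - x̄₂ = 89 - 85 = 4

Standard error: SE = √(s₁²/n₁ + s₂²/n₂)
= √(15²/46 + 16²/36)
= √(4.891304 + 7.111111)
= 3.464450

For 80% confidence, z* = 1.282 (from standard normal table)
Margin of error: E = z* × SE = 1.282 × 3.464450 = 4.4414

Z-interval: (x̄₁ - x̄₂) ± E = 4 ± 4.4414 = (-0.4414, 8.4414)

Rounded to 2 decimal places:

(-0.44, 8.44)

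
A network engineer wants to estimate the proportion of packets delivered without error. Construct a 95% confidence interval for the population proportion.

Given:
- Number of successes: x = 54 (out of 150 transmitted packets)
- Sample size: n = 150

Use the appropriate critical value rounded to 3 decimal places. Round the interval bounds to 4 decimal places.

Sample proportion: p̂ = 54/150 = 0.360000

Check conditions for normal approximation:
  np̂ = 54 ≥ 10 ✓
  n(1-p̂) = 96 ≥ 10 ✓

The sample is large enough, so use a z-interval (normal approximation) for the proportion.

For 95% confidence, z* = 1.96 (from standard normal table)

Standard error: SE = √(p̂(1-p̂)/n) = √(0.360000×0.640000/150) = 0.03919184

Margin of error: E = z* × SE = 1.96 × 0.03919184 = 0.076816

Z-interval: p̂ ± E = 0.360000 ± 0.076816 = (0.283184, 0.436816)

Rounded to 4 decimal places:

(0.2832, 0.4368)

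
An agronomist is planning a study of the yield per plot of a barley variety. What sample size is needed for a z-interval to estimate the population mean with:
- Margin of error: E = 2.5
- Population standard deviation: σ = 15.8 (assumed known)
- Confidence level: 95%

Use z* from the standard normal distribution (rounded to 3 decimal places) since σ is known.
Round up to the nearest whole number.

Using z* since population σ is known (z-interval formula).

For 95% confidence, z* = 1.96 (from standard normal table)

Sample size formula for z-interval: n = (z*σ/E)²

n = (1.96 × 15.8 / 2.5)²
  = (12.387200)²
  = 153.4427

Round up to the nearest whole number: n = 154

154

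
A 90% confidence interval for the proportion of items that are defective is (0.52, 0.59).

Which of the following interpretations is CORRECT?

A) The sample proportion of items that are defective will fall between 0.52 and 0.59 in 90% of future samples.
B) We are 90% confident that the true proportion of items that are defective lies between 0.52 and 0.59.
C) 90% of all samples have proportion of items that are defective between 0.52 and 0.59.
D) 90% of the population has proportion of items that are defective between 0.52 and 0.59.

A confidence interval represents our confidence in the procedure, not a probability statement about the parameter.

Key concept: If we repeated this sampling process many times and computed a 90% CI each time, about 90% of those intervals would contain the true population parameter.

For this specific interval (0.52, 0.59):
- Midpoint (point estimate): 0.555
- Margin of error: 0.035

The correct interpretation is the one stating confidence that the true parameter lies in the interval — option B.

B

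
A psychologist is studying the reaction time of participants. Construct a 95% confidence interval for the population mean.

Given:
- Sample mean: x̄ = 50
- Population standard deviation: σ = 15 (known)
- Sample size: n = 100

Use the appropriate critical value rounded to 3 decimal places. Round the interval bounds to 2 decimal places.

The population standard deviation σ is known, so use a z-interval (standard normal critical value).

For 95% confidence, z* = 1.96 (from standard normal table)

Standard error: SE = σ/√n = 15/√100 = 1.500000

Margin of error: E = z* × SE = 1.96 × 1.500000 = 2.9400

Z-interval: x̄ ± E = 50 ± 2.9400 = (47.0600, 52.9400)

Rounded to 2 decimal places:

(47.06, 52.94)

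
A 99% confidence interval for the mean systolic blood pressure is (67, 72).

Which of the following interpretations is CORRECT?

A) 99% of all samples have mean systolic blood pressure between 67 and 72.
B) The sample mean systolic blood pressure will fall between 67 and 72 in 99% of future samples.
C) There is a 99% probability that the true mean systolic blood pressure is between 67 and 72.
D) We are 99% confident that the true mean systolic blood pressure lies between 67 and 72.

A confidence interval represents our confidence in the procedure, not a probability statement about the parameter.

Key concept: If we repeated this sampling process many times and computed a 99% CI each time, about 99% of those intervals would contain the true population parameter.

For this specific interval (67, 72):
- Midpoint (point estimate): 69.5
- Margin of error: 2.5

The correct interpretation is the one stating confidence that the true parameter lies in the interval — option D.

D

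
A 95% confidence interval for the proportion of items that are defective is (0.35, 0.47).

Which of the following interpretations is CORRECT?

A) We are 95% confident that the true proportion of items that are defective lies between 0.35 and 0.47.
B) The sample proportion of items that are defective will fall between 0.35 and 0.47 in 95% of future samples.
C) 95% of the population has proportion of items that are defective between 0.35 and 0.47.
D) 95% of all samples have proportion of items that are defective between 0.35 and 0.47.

A confidence interval represents our confidence in the procedure, not a probability statement about the parameter.

Key concept: If we repeated this sampling process many times and computed a 95% CI each time, about 95% of those intervals would contain the true population parameter.

For this specific interval (0.35, 0.47):
- Midpoint (point estimate): 0.41
- Margin of error: 0.06

The correct interpretation is the one stating confidence that the true parameter lies in the interval — option A.

A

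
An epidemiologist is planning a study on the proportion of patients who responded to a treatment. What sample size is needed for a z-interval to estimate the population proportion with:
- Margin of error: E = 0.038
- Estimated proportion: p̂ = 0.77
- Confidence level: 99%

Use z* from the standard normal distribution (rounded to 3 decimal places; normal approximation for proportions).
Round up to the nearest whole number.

Using z* for proportion z-interval (normal approximation).

For 99% confidence, z* = 2.576 (from standard normal table)

Sample size formula for proportion z-interval: n = z*²p̂(1-p̂)/E²

n = 2.576² × 0.77 × 0.23 / 0.038²
  = 6.635776 × 0.1771 / 0.001444
  = 813.8476

Round up to the nearest whole number: n = 814

814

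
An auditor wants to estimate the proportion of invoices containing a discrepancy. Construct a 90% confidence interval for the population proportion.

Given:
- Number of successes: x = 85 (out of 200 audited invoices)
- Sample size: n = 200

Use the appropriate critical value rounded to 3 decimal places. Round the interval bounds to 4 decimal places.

Sample proportion: p̂ = 85/200 = 0.425000

Check conditions for normal approximation:
  np̂ = 85 ≥ 10 ✓
  n(1-p̂) = 115 ≥ 10 ✓

The sample is large enough, so use a z-interval (normal approximation) for the proportion.

For 90% confidence, z* = 1.645 (from standard normal table)

Standard error: SE = √(p̂(1-p̂)/n) = √(0.425000×0.575000/200) = 0.03495533

Margin of error: E = z* × SE = 1.645 × 0.03495533 = 0.057502

Z-interval: p̂ ± E = 0.425000 ± 0.057502 = (0.367498, 0.482502)

Rounded to 4 decimal places:

(0.3675, 0.4825)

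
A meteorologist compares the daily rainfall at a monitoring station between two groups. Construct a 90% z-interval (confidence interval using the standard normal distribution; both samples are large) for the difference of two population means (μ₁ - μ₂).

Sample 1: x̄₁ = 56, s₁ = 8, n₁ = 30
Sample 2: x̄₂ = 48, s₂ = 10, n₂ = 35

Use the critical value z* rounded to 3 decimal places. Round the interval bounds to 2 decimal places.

Both samples are large (n₁ = 30 ≥ 30, n₂ = 35 ≥ 30), so a z-interval for the difference of means applies.

Point estimate: x̄₁ - x̄₂ = 56 - 48 = 8

Standard error: SE = √(s₁²/n₁ + s₂²/n₂)
= √(8²/30 + 10²/35)
= √(2.133333 + 2.857143)
= 2.233937

For 90% confidence, z* = 1.645 (from standard normal table)
Margin of error: E = z* × SE = 1.645 × 2.233937 = 3.6748

Z-interval: (x̄₁ - x̄₂) ± E = 8 ± 3.6748 = (4.3252, 11.6748)

Rounded to 2 decimal places:

(4.33, 11.67)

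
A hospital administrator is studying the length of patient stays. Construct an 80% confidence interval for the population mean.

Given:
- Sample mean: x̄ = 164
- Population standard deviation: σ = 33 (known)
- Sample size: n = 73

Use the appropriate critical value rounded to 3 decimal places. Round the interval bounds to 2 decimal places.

The population standard deviation σ is known, so use a z-interval (standard normal critical value).

For 80% confidence, z* = 1.282 (from standard normal table)

Standard error: SE = σ/√n = 33/√73 = 3.862358

Margin of error: E = z* × SE = 1.282 × 3.862358 = 4.9515

Z-interval: x̄ ± E = 164 ± 4.9515 = (159.0485, 168.9515)

Rounded to 2 decimal places:

(159.05, 168.95)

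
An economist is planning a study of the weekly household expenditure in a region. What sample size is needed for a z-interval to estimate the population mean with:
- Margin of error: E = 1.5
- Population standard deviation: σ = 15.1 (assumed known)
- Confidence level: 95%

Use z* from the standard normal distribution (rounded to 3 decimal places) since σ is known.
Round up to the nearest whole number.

Using z* since population σ is known (z-interval formula).

For 95% confidence, z* = 1.96 (from standard normal table)

Sample size formula for z-interval: n = (z*σ/E)²

n = (1.96 × 15.1 / 1.5)²
  = (19.730667)²
  = 389.2992

Round up to the nearest whole number: n = 390

390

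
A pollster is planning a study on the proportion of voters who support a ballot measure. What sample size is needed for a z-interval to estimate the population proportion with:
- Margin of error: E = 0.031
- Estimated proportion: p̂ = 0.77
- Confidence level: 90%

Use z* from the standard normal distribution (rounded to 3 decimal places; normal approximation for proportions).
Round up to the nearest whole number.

Using z* for proportion z-interval (normal approximation).

For 90% confidence, z* = 1.645 (from standard normal table)

Sample size formula for proportion z-interval: n = z*²p̂(1-p̂)/E²

n = 1.645² × 0.77 × 0.23 / 0.031²
  = 2.706025 × 0.1771 / 0.000961
  = 498.6858

Round up to the nearest whole number: n = 499

499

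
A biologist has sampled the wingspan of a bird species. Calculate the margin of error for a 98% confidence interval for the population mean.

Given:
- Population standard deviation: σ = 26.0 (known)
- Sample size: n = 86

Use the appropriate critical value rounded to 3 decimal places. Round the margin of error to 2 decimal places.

The population standard deviation σ is known, so use the z-interval margin of error formula.

For 98% confidence, z* = 2.326 (from standard normal table)

Margin of error formula for z-interval: E = z* × σ/√n

E = 2.326 × 26.0/√86
  = 2.326 × 2.803652
  = 6.5213

Rounded to 2 decimal places:

6.52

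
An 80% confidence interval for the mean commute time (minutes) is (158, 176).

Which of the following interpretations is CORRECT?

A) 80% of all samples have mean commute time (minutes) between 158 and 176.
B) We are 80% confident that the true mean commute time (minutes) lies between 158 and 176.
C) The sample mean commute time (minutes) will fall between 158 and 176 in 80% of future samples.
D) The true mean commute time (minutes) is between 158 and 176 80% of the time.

A confidence interval represents our confidence in the procedure, not a probability statement about the parameter.

Key concept: If we repeated this sampling process many times and computed an 80% CI each time, about 80% of those intervals would contain the true population parameter.

For this specific interval (158, 176):
- Midpoint (point estimate): 167
- Margin of error: 9

The correct interpretation is the one stating confidence that the true parameter lies in the interval — option B.

B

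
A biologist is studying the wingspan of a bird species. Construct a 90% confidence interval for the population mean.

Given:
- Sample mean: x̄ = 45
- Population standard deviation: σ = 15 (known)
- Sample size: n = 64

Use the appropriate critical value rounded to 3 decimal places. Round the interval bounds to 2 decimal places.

The population standard deviation σ is known, so use a z-interval (standard normal critical value).

For 90% confidence, z* = 1.645 (from standard normal table)

Standard error: SE = σ/√n = 15/√64 = 1.875000

Margin of error: E = z* × SE = 1.645 × 1.875000 = 3.0844

Z-interval: x̄ ± E = 45 ± 3.0844 = (41.9156, 48.0844)

Rounded to 2 decimal places:

(41.92, 48.08)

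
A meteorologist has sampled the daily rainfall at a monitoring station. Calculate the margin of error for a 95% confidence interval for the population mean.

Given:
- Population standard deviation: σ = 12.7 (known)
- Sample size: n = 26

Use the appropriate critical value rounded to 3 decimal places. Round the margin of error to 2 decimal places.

The population standard deviation σ is known, so use the z-interval margin of error formula.

For 95% confidence, z* = 1.96 (from standard normal table)

Margin of error formula for z-interval: E = z* × σ/√n

E = 1.96 × 12.7/√26
  = 1.96 × 2.490675
  = 4.8817

Rounded to 2 decimal places:

4.88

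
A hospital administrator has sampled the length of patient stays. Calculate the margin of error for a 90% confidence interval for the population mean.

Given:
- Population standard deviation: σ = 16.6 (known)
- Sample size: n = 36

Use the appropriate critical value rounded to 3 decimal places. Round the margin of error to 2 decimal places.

The population standard deviation σ is known, so use the z-interval margin of error formula.

For 90% confidence, z* = 1.645 (from standard normal table)

Margin of error formula for z-interval: E = z* × σ/√n

E = 1.645 × 16.6/√36
  = 1.645 × 2.766667
  = 4.5512

Rounded to 2 decimal places:

4.55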